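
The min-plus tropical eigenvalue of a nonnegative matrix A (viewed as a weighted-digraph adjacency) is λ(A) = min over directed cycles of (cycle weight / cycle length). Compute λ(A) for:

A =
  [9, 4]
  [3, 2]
λ(A) = 2

Enumerate directed cycles and compute their means (weight / length). Sample:
  cycle 0 → 0: weight = 9, length = 1, mean = 9/1 ≈ 9.000
  cycle 1 → 1: weight = 2, length = 1, mean = 2/1 ≈ 2.000
  cycle 0 → 1 → 0: weight = 7, length = 2, mean = 7/2 ≈ 3.500
  cycle 1 → 0 → 1: weight = 7, length = 2, mean = 7/2 ≈ 3.500
Minimum mean = 2.000, attained e.g. along the cycle 1 → 1 with weight 2 and length 1. So λ(A) = 2/1 = 2.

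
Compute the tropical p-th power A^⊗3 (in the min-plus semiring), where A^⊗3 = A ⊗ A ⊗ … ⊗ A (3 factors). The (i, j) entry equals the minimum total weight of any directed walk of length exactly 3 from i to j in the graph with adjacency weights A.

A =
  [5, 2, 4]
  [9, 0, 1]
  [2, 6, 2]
A^⊗3 =
  [5, 2, 3]
  [3, 0, 1]
  [6, 4, 5]

Each entry (A^⊗3)_ij equals the minimum over all length-3 walks i = v_0 → v_1 → … → v_3 = j of Σ_t A[v_t][v_{t+1}]. For example, for (i, j) = (0, 2) we minimise over 9 possible intermediate vertex sequences; the minimum is 3, attained along the walk 0 → 1 → 1 → 2.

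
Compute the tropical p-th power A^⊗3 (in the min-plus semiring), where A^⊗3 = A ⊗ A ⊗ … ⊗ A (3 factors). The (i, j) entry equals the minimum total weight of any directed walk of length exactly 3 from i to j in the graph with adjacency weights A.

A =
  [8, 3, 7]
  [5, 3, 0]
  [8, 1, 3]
A^⊗3 =
  [11, 4, 6]
  [6, 4, 1]
  [9, 2, 4]

Each entry (A^⊗3)_ij equals the minimum over all length-3 walks i = v_0 → v_1 → … → v_3 = j of Σ_t A[v_t][v_{t+1}]. For example, for (i, j) = (0, 2) we minimise over 9 possible intermediate vertex sequences; the minimum is 6, attained along the walk 0 → 1 → 1 → 2.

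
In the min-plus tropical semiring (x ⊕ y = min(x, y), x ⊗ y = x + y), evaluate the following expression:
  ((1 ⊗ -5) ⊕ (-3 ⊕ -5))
((1 ⊗ -5) ⊕ (-3 ⊕ -5)) = -5

Expand innermost to outermost. Recall ⊕ takes the minimum of its arguments and ⊗ takes their sum. Working out the expression ((1 ⊗ -5) ⊕ (-3 ⊕ -5)) gives -5.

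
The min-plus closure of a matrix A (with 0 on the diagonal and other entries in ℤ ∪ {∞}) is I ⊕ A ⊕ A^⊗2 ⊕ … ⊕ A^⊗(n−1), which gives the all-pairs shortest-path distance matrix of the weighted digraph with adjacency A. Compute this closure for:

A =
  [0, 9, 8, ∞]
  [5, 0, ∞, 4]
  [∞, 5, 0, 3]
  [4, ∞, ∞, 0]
Closure =
  [0, 9, 8, 11]
  [5, 0, 13, 4]
  [7, 5, 0, 3]
  [4, 13, 12, 0]

This is the Floyd-Warshall all-pairs shortest-path computation. For each intermediate vertex k = 0, 1, …, 3, update dist[i][j] ← min(dist[i][j], dist[i][k] + dist[k][j]). The final matrix gives, for each (i, j), the minimum total weight of any directed path from i to j (possibly empty when i = j).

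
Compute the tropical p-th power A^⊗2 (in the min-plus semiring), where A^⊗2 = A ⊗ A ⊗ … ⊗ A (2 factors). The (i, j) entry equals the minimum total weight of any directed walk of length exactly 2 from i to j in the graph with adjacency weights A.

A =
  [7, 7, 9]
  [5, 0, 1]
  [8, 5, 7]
A^⊗2 =
  [12, 7, 8]
  [5, 0, 1]
  [10, 5, 6]

Each entry (A^⊗2)_ij equals the minimum over all length-2 walks i = v_0 → v_1 → … → v_2 = j of Σ_t A[v_t][v_{t+1}]. For example, for (i, j) = (0, 2) we minimise over 3 possible intermediate vertex sequences; the minimum is 8, attained along the walk 0 → 1 → 2.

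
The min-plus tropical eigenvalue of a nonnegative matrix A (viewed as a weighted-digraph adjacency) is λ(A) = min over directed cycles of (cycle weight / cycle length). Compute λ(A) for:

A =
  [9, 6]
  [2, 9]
λ(A) = 4

Enumerate directed cycles and compute their means (weight / length). Sample:
  cycle 0 → 0: weight = 9, length = 1, mean = 9/1 ≈ 9.000
  cycle 1 → 1: weight = 9, length = 1, mean = 9/1 ≈ 9.000
  cycle 0 → 1 → 0: weight = 8, length = 2, mean = 8/2 ≈ 4.000
  cycle 1 → 0 → 1: weight = 8, length = 2, mean = 8/2 ≈ 4.000
Minimum mean = 4.000, attained e.g. along the cycle 0 → 1 → 0 with weight 8 and length 2. So λ(A) = 8/2 = 4.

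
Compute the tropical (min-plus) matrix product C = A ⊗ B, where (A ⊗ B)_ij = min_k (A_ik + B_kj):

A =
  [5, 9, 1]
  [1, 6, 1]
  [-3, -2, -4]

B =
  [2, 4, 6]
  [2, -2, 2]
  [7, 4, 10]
A ⊗ B =
  [7, 5, 11]
  [3, 4, 7]
  [-1, -4, 0]

Apply the min-plus product entry-by-entry:
  C[0][0] = min over k of (A[0][0] + B[0][0] = 5 + 2 = 7, A[0][1] + B[1][0] = 9 + 2 = 11, A[0][2] + B[2][0] = 1 + 7 = 8) = 7 (attained at k = 0)
  C[0][1] = min over k of (A[0][0] + B[0][1] = 5 + 4 = 9, A[0][1] + B[1][1] = 9 + -2 = 7, A[0][2] + B[2][1] = 1 + 4 = 5) = 5 (attained at k = 2)
  C[0][2] = min over k of (A[0][0] + B[0][2] = 5 + 6 = 11, A[0][1] + B[1][2] = 9 + 2 = 11, A[0][2] + B[2][2] = 1 + 10 = 11) = 11 (attained at k = 0)
  C[1][0] = min over k of (A[1][0] + B[0][0] = 1 + 2 = 3, A[1][1] + B[1][0] = 6 + 2 = 8, A[1][2] + B[2][0] = 1 + 7 = 8) = 3 (attained at k = 0)
  C[1][1] = min over k of (A[1][0] + B[0][1] = 1 + 4 = 5, A[1][1] + B[1][1] = 6 + -2 = 4, A[1][2] + B[2][1] = 1 + 4 = 5) = 4 (attained at k = 1)
  C[1][2] = min over k of (A[1][0] + B[0][2] = 1 + 6 = 7, A[1][1] + B[1][2] = 6 + 2 = 8, A[1][2] + B[2][2] = 1 + 10 = 11) = 7 (attained at k = 0)
  C[2][0] = min over k of (A[2][0] + B[0][0] = -3 + 2 = -1, A[2][1] + B[1][0] = -2 + 2 = 0, A[2][2] + B[2][0] = -4 + 7 = 3) = -1 (attained at k = 0)
  C[2][1] = min over k of (A[2][0] + B[0][1] = -3 + 4 = 1, A[2][1] + B[1][1] = -2 + -2 = -4, A[2][2] + B[2][1] = -4 + 4 = 0) = -4 (attained at k = 1)
  C[2][2] = min over k of (A[2][0] + B[0][2] = -3 + 6 = 3, A[2][1] + B[1][2] = -2 + 2 = 0, A[2][2] + B[2][2] = -4 + 10 = 6) = 0 (attained at k = 1)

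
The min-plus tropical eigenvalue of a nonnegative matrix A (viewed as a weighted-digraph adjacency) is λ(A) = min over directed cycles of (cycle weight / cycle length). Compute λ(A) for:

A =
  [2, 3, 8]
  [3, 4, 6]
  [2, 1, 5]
λ(A) = 2

Enumerate directed cycles and compute their means (weight / length). Sample:
  cycle 0 → 0: weight = 2, length = 1, mean = 2/1 ≈ 2.000
  cycle 1 → 1: weight = 4, length = 1, mean = 4/1 ≈ 4.000
  cycle 2 → 2: weight = 5, length = 1, mean = 5/1 ≈ 5.000
  cycle 0 → 1 → 0: weight = 6, length = 2, mean = 6/2 ≈ 3.000
  cycle 0 → 2 → 0: weight = 10, length = 2, mean = 10/2 ≈ 5.000
  cycle 1 → 0 → 1: weight = 6, length = 2, mean = 6/2 ≈ 3.000
Minimum mean = 2.000, attained e.g. along the cycle 0 → 0 with weight 2 and length 1. So λ(A) = 2/1 = 2.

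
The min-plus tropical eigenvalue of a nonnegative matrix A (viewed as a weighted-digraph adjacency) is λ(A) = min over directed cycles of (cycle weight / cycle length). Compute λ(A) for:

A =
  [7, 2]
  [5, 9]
λ(A) = 7/2

Enumerate directed cycles and compute their means (weight / length). Sample:
  cycle 0 → 0: weight = 7, length = 1, mean = 7/1 ≈ 7.000
  cycle 1 → 1: weight = 9, length = 1, mean = 9/1 ≈ 9.000
  cycle 0 → 1 → 0: weight = 7, length = 2, mean = 7/2 ≈ 3.500
  cycle 1 → 0 → 1: weight = 7, length = 2, mean = 7/2 ≈ 3.500
Minimum mean = 3.500, attained e.g. along the cycle 0 → 1 → 0 with weight 7 and length 2. So λ(A) = 7/2 = 7/2.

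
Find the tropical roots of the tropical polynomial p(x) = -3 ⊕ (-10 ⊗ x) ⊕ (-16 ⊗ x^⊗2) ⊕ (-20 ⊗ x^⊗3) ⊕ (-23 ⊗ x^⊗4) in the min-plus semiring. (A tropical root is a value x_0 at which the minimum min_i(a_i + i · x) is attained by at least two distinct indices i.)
Roots: {3, 4, 6, 7}

Each tropical root is a break point of the lower envelope of the lines y = a_i + i · x (there are 5 lines, with slopes 0, 1, ..., 4). Only the lines that attain the minimum somewhere contribute to roots; other lines are dominated. Here the surviving (envelope) indices are i = 4, i = 3, i = 2, i = 1, i = 0.
Intersections between consecutive envelope lines give the roots: for adjacent envelope indices i < j the intersection is x = (a_i − a_j) / (j − i). Reading off the sorted break points: {3, 4, 6, 7}.
Verification: at each break x_0, at least two indices attain the minimum of min_i(a_i + i · x_0).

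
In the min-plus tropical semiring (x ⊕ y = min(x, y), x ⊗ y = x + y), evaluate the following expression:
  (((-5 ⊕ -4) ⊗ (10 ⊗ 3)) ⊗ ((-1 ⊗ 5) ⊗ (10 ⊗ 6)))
(((-5 ⊕ -4) ⊗ (10 ⊗ 3)) ⊗ ((-1 ⊗ 5) ⊗ (10 ⊗ 6))) = 28

Expand innermost to outermost. Recall ⊕ takes the minimum of its arguments and ⊗ takes their sum. Working out the expression (((-5 ⊕ -4) ⊗ (10 ⊗ 3)) ⊗ ((-1 ⊗ 5) ⊗ (10 ⊗ 6))) gives 28.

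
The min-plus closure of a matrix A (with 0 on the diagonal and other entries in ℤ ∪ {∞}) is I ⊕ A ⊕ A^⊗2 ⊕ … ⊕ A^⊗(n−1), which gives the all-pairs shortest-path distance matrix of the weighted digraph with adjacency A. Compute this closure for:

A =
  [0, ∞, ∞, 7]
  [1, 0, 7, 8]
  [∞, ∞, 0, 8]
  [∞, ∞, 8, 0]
Closure =
  [0, ∞, 15, 7]
  [1, 0, 7, 8]
  [∞, ∞, 0, 8]
  [∞, ∞, 8, 0]

This is the Floyd-Warshall all-pairs shortest-path computation. For each intermediate vertex k = 0, 1, …, 3, update dist[i][j] ← min(dist[i][j], dist[i][k] + dist[k][j]). The final matrix gives, for each (i, j), the minimum total weight of any directed path from i to j (possibly empty when i = j).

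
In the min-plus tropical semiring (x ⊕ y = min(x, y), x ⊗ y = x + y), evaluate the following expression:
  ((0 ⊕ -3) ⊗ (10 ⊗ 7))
((0 ⊕ -3) ⊗ (10 ⊗ 7)) = 14

Expand innermost to outermost. Recall ⊕ takes the minimum of its arguments and ⊗ takes their sum. Working out the expression ((0 ⊕ -3) ⊗ (10 ⊗ 7)) gives 14.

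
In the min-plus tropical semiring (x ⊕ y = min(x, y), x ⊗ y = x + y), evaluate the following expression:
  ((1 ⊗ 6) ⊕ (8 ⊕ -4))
((1 ⊗ 6) ⊕ (8 ⊕ -4)) = -4

Expand innermost to outermost. Recall ⊕ takes the minimum of its arguments and ⊗ takes their sum. Working out the expression ((1 ⊗ 6) ⊕ (8 ⊕ -4)) gives -4.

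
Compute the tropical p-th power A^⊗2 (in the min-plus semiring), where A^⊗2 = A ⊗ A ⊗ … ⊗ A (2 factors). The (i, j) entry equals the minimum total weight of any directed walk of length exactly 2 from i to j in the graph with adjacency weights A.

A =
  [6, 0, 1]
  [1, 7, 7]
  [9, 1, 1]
A^⊗2 =
  [1, 2, 2]
  [7, 1, 2]
  [2, 2, 2]

Each entry (A^⊗2)_ij equals the minimum over all length-2 walks i = v_0 → v_1 → … → v_2 = j of Σ_t A[v_t][v_{t+1}]. For example, for (i, j) = (0, 2) we minimise over 3 possible intermediate vertex sequences; the minimum is 2, attained along the walk 0 → 2 → 2.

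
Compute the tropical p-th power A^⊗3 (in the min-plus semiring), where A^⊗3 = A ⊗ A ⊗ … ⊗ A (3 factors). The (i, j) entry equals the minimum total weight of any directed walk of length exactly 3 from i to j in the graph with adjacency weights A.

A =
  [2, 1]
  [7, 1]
A^⊗3 =
  [6, 3]
  [9, 3]

Each entry (A^⊗3)_ij equals the minimum over all length-3 walks i = v_0 → v_1 → … → v_3 = j of Σ_t A[v_t][v_{t+1}]. For example, for (i, j) = (0, 1) we minimise over 4 possible intermediate vertex sequences; the minimum is 3, attained along the walk 0 → 1 → 1 → 1.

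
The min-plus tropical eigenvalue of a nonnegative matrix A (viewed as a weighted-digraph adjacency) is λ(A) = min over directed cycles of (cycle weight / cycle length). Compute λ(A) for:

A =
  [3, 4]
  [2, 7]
λ(A) = 3

Enumerate directed cycles and compute their means (weight / length). Sample:
  cycle 0 → 0: weight = 3, length = 1, mean = 3/1 ≈ 3.000
  cycle 1 → 1: weight = 7, length = 1, mean = 7/1 ≈ 7.000
  cycle 0 → 1 → 0: weight = 6, length = 2, mean = 6/2 ≈ 3.000
  cycle 1 → 0 → 1: weight = 6, length = 2, mean = 6/2 ≈ 3.000
Minimum mean = 3.000, attained e.g. along the cycle 0 → 0 with weight 3 and length 1. So λ(A) = 3/1 = 3.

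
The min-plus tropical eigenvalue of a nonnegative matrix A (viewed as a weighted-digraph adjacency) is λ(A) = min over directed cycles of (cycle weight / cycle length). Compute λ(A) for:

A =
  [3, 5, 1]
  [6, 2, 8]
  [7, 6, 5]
λ(A) = 2

Enumerate directed cycles and compute their means (weight / length). Sample:
  cycle 0 → 0: weight = 3, length = 1, mean = 3/1 ≈ 3.000
  cycle 1 → 1: weight = 2, length = 1, mean = 2/1 ≈ 2.000
  cycle 2 → 2: weight = 5, length = 1, mean = 5/1 ≈ 5.000
  cycle 0 → 1 → 0: weight = 11, length = 2, mean = 11/2 ≈ 5.500
  cycle 0 → 2 → 0: weight = 8, length = 2, mean = 8/2 ≈ 4.000
  cycle 1 → 0 → 1: weight = 11, length = 2, mean = 11/2 ≈ 5.500
Minimum mean = 2.000, attained e.g. along the cycle 1 → 1 with weight 2 and length 1. So λ(A) = 2/1 = 2.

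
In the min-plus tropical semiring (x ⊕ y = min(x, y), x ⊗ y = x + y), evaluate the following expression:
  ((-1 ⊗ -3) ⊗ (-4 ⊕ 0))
((-1 ⊗ -3) ⊗ (-4 ⊕ 0)) = -8

Expand innermost to outermost. Recall ⊕ takes the minimum of its arguments and ⊗ takes their sum. Working out the expression ((-1 ⊗ -3) ⊗ (-4 ⊕ 0)) gives -8.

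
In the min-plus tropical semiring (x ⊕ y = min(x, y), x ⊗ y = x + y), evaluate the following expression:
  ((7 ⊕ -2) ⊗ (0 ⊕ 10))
((7 ⊕ -2) ⊗ (0 ⊕ 10)) = -2

Expand innermost to outermost. Recall ⊕ takes the minimum of its arguments and ⊗ takes their sum. Working out the expression ((7 ⊕ -2) ⊗ (0 ⊕ 10)) gives -2.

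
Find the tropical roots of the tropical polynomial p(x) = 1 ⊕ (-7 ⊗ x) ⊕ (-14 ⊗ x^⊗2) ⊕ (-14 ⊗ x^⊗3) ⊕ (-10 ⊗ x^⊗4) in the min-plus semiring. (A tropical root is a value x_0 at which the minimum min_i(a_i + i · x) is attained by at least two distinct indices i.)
Roots: {-4, 0, 7, 8}

Each tropical root is a break point of the lower envelope of the lines y = a_i + i · x (there are 5 lines, with slopes 0, 1, ..., 4). Only the lines that attain the minimum somewhere contribute to roots; other lines are dominated. Here the surviving (envelope) indices are i = 4, i = 3, i = 2, i = 1, i = 0.
Intersections between consecutive envelope lines give the roots: for adjacent envelope indices i < j the intersection is x = (a_i − a_j) / (j − i). Reading off the sorted break points: {-4, 0, 7, 8}.
Verification: at each break x_0, at least two indices attain the minimum of min_i(a_i + i · x_0).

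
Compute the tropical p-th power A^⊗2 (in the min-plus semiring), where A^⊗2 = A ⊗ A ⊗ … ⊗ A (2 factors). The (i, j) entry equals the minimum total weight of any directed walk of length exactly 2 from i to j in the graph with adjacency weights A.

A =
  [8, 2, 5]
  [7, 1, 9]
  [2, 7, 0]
A^⊗2 =
  [7, 3, 5]
  [8, 2, 9]
  [2, 4, 0]

Each entry (A^⊗2)_ij equals the minimum over all length-2 walks i = v_0 → v_1 → … → v_2 = j of Σ_t A[v_t][v_{t+1}]. For example, for (i, j) = (0, 2) we minimise over 3 possible intermediate vertex sequences; the minimum is 5, attained along the walk 0 → 2 → 2.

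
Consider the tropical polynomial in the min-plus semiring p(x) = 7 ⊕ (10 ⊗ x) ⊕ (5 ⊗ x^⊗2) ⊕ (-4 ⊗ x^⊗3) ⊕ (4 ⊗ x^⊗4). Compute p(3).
p(3) = 5

A tropical monomial a ⊗ x^⊗i evaluates to a + i · x. Evaluating each term at x = 3:
  Term 0 contributes 7 + 0 · 3 = 7
  Term 1 contributes 10 + 1 · 3 = 13
  Term 2 contributes 5 + 2 · 3 = 11
  Term 3 contributes -4 + 3 · 3 = 5
  Term 4 contributes 4 + 4 · 3 = 16
p(3) = ⊕ of these = min[7, 13, 11, 5, 16] = 5.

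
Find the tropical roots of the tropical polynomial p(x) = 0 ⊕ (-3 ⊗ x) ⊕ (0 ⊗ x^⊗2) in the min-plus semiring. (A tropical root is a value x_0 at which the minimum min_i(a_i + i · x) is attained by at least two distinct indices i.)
Roots: {-3, 3}

Each tropical root is a break point of the lower envelope of the lines y = a_i + i · x (there are 3 lines, with slopes 0, 1, ..., 2). Only the lines that attain the minimum somewhere contribute to roots; other lines are dominated. Here the surviving (envelope) indices are i = 2, i = 1, i = 0.
Intersections between consecutive envelope lines give the roots: for adjacent envelope indices i < j the intersection is x = (a_i − a_j) / (j − i). Reading off the sorted break points: {-3, 3}.
Verification: at each break x_0, at least two indices attain the minimum of min_i(a_i + i · x_0).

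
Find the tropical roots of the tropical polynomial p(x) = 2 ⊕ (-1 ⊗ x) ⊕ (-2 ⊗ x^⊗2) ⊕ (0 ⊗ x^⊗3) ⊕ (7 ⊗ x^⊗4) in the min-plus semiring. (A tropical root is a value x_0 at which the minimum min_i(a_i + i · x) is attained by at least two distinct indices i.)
Roots: {-7, -2, 1, 3}

Each tropical root is a break point of the lower envelope of the lines y = a_i + i · x (there are 5 lines, with slopes 0, 1, ..., 4). Only the lines that attain the minimum somewhere contribute to roots; other lines are dominated. Here the surviving (envelope) indices are i = 4, i = 3, i = 2, i = 1, i = 0.
Intersections between consecutive envelope lines give the roots: for adjacent envelope indices i < j the intersection is x = (a_i − a_j) / (j − i). Reading off the sorted break points: {-7, -2, 1, 3}.
Verification: at each break x_0, at least two indices attain the minimum of min_i(a_i + i · x_0).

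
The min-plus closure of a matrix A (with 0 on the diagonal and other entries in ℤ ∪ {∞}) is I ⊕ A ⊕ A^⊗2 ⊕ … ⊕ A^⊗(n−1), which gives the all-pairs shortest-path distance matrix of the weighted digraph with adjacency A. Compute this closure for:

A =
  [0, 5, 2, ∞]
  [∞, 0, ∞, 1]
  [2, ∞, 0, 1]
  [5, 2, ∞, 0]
Closure =
  [0, 5, 2, 3]
  [6, 0, 8, 1]
  [2, 3, 0, 1]
  [5, 2, 7, 0]

This is the Floyd-Warshall all-pairs shortest-path computation. For each intermediate vertex k = 0, 1, …, 3, update dist[i][j] ← min(dist[i][j], dist[i][k] + dist[k][j]). The final matrix gives, for each (i, j), the minimum total weight of any directed path from i to j (possibly empty when i = j).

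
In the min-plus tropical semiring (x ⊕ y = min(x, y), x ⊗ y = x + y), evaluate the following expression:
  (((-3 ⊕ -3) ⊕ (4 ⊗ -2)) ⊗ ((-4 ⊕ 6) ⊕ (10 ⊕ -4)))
(((-3 ⊕ -3) ⊕ (4 ⊗ -2)) ⊗ ((-4 ⊕ 6) ⊕ (10 ⊕ -4))) = -7

Expand innermost to outermost. Recall ⊕ takes the minimum of its arguments and ⊗ takes their sum. Working out the expression (((-3 ⊕ -3) ⊕ (4 ⊗ -2)) ⊗ ((-4 ⊕ 6) ⊕ (10 ⊕ -4))) gives -7.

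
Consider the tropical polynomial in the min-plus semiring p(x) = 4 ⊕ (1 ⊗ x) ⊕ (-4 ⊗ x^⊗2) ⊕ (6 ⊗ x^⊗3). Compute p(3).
p(3) = 2

A tropical monomial a ⊗ x^⊗i evaluates to a + i · x. Evaluating each term at x = 3:
  Term 0 contributes 4 + 0 · 3 = 4
  Term 1 contributes 1 + 1 · 3 = 4
  Term 2 contributes -4 + 2 · 3 = 2
  Term 3 contributes 6 + 3 · 3 = 15
p(3) = ⊕ of these = min[4, 4, 2, 15] = 2.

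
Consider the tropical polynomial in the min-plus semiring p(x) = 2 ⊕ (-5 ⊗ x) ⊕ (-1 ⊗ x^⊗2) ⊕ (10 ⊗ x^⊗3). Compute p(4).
p(4) = -1

A tropical monomial a ⊗ x^⊗i evaluates to a + i · x. Evaluating each term at x = 4:
  Term 0 contributes 2 + 0 · 4 = 2
  Term 1 contributes -5 + 1 · 4 = -1
  Term 2 contributes -1 + 2 · 4 = 7
  Term 3 contributes 10 + 3 · 4 = 22
p(4) = ⊕ of these = min[2, -1, 7, 22] = -1.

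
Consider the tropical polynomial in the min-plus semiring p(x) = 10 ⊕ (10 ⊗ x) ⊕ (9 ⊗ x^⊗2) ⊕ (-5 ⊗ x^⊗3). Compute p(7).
p(7) = 10

A tropical monomial a ⊗ x^⊗i evaluates to a + i · x. Evaluating each term at x = 7:
  Term 0 contributes 10 + 0 · 7 = 10
  Term 1 contributes 10 + 1 · 7 = 17
  Term 2 contributes 9 + 2 · 7 = 23
  Term 3 contributes -5 + 3 · 7 = 16
p(7) = ⊕ of these = min[10, 17, 23, 16] = 10.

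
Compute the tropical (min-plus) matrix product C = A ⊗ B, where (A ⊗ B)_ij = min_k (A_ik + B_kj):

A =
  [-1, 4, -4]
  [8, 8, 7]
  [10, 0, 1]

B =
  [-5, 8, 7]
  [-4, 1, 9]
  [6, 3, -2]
A ⊗ B =
  [-6, -1, -6]
  [3, 9, 5]
  [-4, 1, -1]

Apply the min-plus product entry-by-entry:
  C[0][0] = min over k of (A[0][0] + B[0][0] = -1 + -5 = -6, A[0][1] + B[1][0] = 4 + -4 = 0, A[0][2] + B[2][0] = -4 + 6 = 2) = -6 (attained at k = 0)
  C[0][1] = min over k of (A[0][0] + B[0][1] = -1 + 8 = 7, A[0][1] + B[1][1] = 4 + 1 = 5, A[0][2] + B[2][1] = -4 + 3 = -1) = -1 (attained at k = 2)
  C[0][2] = min over k of (A[0][0] + B[0][2] = -1 + 7 = 6, A[0][1] + B[1][2] = 4 + 9 = 13, A[0][2] + B[2][2] = -4 + -2 = -6) = -6 (attained at k = 2)
  C[1][0] = min over k of (A[1][0] + B[0][0] = 8 + -5 = 3, A[1][1] + B[1][0] = 8 + -4 = 4, A[1][2] + B[2][0] = 7 + 6 = 13) = 3 (attained at k = 0)
  C[1][1] = min over k of (A[1][0] + B[0][1] = 8 + 8 = 16, A[1][1] + B[1][1] = 8 + 1 = 9, A[1][2] + B[2][1] = 7 + 3 = 10) = 9 (attained at k = 1)
  C[1][2] = min over k of (A[1][0] + B[0][2] = 8 + 7 = 15, A[1][1] + B[1][2] = 8 + 9 = 17, A[1][2] + B[2][2] = 7 + -2 = 5) = 5 (attained at k = 2)
  C[2][0] = min over k of (A[2][0] + B[0][0] = 10 + -5 = 5, A[2][1] + B[1][0] = 0 + -4 = -4, A[2][2] + B[2][0] = 1 + 6 = 7) = -4 (attained at k = 1)
  C[2][1] = min over k of (A[2][0] + B[0][1] = 10 + 8 = 18, A[2][1] + B[1][1] = 0 + 1 = 1, A[2][2] + B[2][1] = 1 + 3 = 4) = 1 (attained at k = 1)
  C[2][2] = min over k of (A[2][0] + B[0][2] = 10 + 7 = 17, A[2][1] + B[1][2] = 0 + 9 = 9, A[2][2] + B[2][2] = 1 + -2 = -1) = -1 (attained at k = 2)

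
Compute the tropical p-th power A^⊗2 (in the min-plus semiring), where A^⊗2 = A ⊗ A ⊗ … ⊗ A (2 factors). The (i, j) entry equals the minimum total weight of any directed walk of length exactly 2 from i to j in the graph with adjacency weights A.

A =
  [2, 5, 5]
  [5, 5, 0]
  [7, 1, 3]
A^⊗2 =
  [4, 6, 5]
  [7, 1, 3]
  [6, 4, 1]

Each entry (A^⊗2)_ij equals the minimum over all length-2 walks i = v_0 → v_1 → … → v_2 = j of Σ_t A[v_t][v_{t+1}]. For example, for (i, j) = (0, 2) we minimise over 3 possible intermediate vertex sequences; the minimum is 5, attained along the walk 0 → 1 → 2.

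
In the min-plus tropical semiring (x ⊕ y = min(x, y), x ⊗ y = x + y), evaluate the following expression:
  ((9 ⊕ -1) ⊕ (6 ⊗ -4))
((9 ⊕ -1) ⊕ (6 ⊗ -4)) = -1

Expand innermost to outermost. Recall ⊕ takes the minimum of its arguments and ⊗ takes their sum. Working out the expression ((9 ⊕ -1) ⊕ (6 ⊗ -4)) gives -1.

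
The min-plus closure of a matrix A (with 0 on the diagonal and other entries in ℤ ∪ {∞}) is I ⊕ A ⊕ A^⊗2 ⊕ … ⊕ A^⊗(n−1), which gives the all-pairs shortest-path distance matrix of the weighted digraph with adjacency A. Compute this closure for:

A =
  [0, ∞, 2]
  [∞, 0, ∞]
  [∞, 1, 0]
Closure =
  [0, 3, 2]
  [∞, 0, ∞]
  [∞, 1, 0]

This is the Floyd-Warshall all-pairs shortest-path computation. For each intermediate vertex k = 0, 1, …, 2, update dist[i][j] ← min(dist[i][j], dist[i][k] + dist[k][j]). The final matrix gives, for each (i, j), the minimum total weight of any directed path from i to j (possibly empty when i = j).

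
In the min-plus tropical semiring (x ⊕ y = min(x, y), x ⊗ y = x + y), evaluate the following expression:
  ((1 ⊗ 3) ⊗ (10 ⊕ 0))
((1 ⊗ 3) ⊗ (10 ⊕ 0)) = 4

Expand innermost to outermost. Recall ⊕ takes the minimum of its arguments and ⊗ takes their sum. Working out the expression ((1 ⊗ 3) ⊗ (10 ⊕ 0)) gives 4.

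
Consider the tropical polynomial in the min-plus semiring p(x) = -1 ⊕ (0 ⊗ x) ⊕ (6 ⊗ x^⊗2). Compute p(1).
p(1) = -1

A tropical monomial a ⊗ x^⊗i evaluates to a + i · x. Evaluating each term at x = 1:
  Term 0 contributes -1 + 0 · 1 = -1
  Term 1 contributes 0 + 1 · 1 = 1
  Term 2 contributes 6 + 2 · 1 = 8
p(1) = ⊕ of these = min[-1, 1, 8] = -1.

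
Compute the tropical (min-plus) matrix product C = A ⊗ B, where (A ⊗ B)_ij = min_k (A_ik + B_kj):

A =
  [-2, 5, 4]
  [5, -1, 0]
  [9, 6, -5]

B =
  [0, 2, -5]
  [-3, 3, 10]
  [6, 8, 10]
A ⊗ B =
  [-2, 0, -7]
  [-4, 2, 0]
  [1, 3, 4]

Apply the min-plus product entry-by-entry:
  C[0][0] = min over k of (A[0][0] + B[0][0] = -2 + 0 = -2, A[0][1] + B[1][0] = 5 + -3 = 2, A[0][2] + B[2][0] = 4 + 6 = 10) = -2 (attained at k = 0)
  C[0][1] = min over k of (A[0][0] + B[0][1] = -2 + 2 = 0, A[0][1] + B[1][1] = 5 + 3 = 8, A[0][2] + B[2][1] = 4 + 8 = 12) = 0 (attained at k = 0)
  C[0][2] = min over k of (A[0][0] + B[0][2] = -2 + -5 = -7, A[0][1] + B[1][2] = 5 + 10 = 15, A[0][2] + B[2][2] = 4 + 10 = 14) = -7 (attained at k = 0)
  C[1][0] = min over k of (A[1][0] + B[0][0] = 5 + 0 = 5, A[1][1] + B[1][0] = -1 + -3 = -4, A[1][2] + B[2][0] = 0 + 6 = 6) = -4 (attained at k = 1)
  C[1][1] = min over k of (A[1][0] + B[0][1] = 5 + 2 = 7, A[1][1] + B[1][1] = -1 + 3 = 2, A[1][2] + B[2][1] = 0 + 8 = 8) = 2 (attained at k = 1)
  C[1][2] = min over k of (A[1][0] + B[0][2] = 5 + -5 = 0, A[1][1] + B[1][2] = -1 + 10 = 9, A[1][2] + B[2][2] = 0 + 10 = 10) = 0 (attained at k = 0)
  C[2][0] = min over k of (A[2][0] + B[0][0] = 9 + 0 = 9, A[2][1] + B[1][0] = 6 + -3 = 3, A[2][2] + B[2][0] = -5 + 6 = 1) = 1 (attained at k = 2)
  C[2][1] = min over k of (A[2][0] + B[0][1] = 9 + 2 = 11, A[2][1] + B[1][1] = 6 + 3 = 9, A[2][2] + B[2][1] = -5 + 8 = 3) = 3 (attained at k = 2)
  C[2][2] = min over k of (A[2][0] + B[0][2] = 9 + -5 = 4, A[2][1] + B[1][2] = 6 + 10 = 16, A[2][2] + B[2][2] = -5 + 10 = 5) = 4 (attained at k = 0)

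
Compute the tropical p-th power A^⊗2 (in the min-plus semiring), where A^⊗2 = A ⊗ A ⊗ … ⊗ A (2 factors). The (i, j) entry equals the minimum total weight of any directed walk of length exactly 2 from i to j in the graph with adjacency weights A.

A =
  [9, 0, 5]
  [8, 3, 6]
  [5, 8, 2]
A^⊗2 =
  [8, 3, 6]
  [11, 6, 8]
  [7, 5, 4]

Each entry (A^⊗2)_ij equals the minimum over all length-2 walks i = v_0 → v_1 → … → v_2 = j of Σ_t A[v_t][v_{t+1}]. For example, for (i, j) = (0, 2) we minimise over 3 possible intermediate vertex sequences; the minimum is 6, attained along the walk 0 → 1 → 2.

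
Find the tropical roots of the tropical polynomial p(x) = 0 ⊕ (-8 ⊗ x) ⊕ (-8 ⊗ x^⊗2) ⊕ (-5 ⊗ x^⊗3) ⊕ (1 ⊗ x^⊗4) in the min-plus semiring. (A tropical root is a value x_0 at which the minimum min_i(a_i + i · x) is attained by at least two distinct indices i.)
Roots: {-6, -3, 0, 8}

Each tropical root is a break point of the lower envelope of the lines y = a_i + i · x (there are 5 lines, with slopes 0, 1, ..., 4). Only the lines that attain the minimum somewhere contribute to roots; other lines are dominated. Here the surviving (envelope) indices are i = 4, i = 3, i = 2, i = 1, i = 0.
Intersections between consecutive envelope lines give the roots: for adjacent envelope indices i < j the intersection is x = (a_i − a_j) / (j − i). Reading off the sorted break points: {-6, -3, 0, 8}.
Verification: at each break x_0, at least two indices attain the minimum of min_i(a_i + i · x_0).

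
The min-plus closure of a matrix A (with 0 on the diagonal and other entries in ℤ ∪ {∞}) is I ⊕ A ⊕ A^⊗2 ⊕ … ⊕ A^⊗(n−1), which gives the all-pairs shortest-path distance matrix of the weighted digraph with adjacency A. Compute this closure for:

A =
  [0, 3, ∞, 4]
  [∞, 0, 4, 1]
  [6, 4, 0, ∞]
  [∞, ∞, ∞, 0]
Closure =
  [0, 3, 7, 4]
  [10, 0, 4, 1]
  [6, 4, 0, 5]
  [∞, ∞, ∞, 0]

This is the Floyd-Warshall all-pairs shortest-path computation. For each intermediate vertex k = 0, 1, …, 3, update dist[i][j] ← min(dist[i][j], dist[i][k] + dist[k][j]). The final matrix gives, for each (i, j), the minimum total weight of any directed path from i to j (possibly empty when i = j).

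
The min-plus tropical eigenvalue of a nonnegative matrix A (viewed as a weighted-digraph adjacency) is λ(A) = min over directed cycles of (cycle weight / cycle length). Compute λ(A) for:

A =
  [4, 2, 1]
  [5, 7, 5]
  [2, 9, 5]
λ(A) = 3/2

Enumerate directed cycles and compute their means (weight / length). Sample:
  cycle 0 → 0: weight = 4, length = 1, mean = 4/1 ≈ 4.000
  cycle 1 → 1: weight = 7, length = 1, mean = 7/1 ≈ 7.000
  cycle 2 → 2: weight = 5, length = 1, mean = 5/1 ≈ 5.000
  cycle 0 → 1 → 0: weight = 7, length = 2, mean = 7/2 ≈ 3.500
  cycle 0 → 2 → 0: weight = 3, length = 2, mean = 3/2 ≈ 1.500
  cycle 1 → 0 → 1: weight = 7, length = 2, mean = 7/2 ≈ 3.500
Minimum mean = 1.500, attained e.g. along the cycle 0 → 2 → 0 with weight 3 and length 2. So λ(A) = 3/2 = 3/2.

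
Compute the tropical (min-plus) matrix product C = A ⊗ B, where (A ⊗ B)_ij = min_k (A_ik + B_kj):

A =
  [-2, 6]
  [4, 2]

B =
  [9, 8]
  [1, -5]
A ⊗ B =
  [7, 1]
  [3, -3]

Apply the min-plus product entry-by-entry:
  C[0][0] = min over k of (A[0][0] + B[0][0] = -2 + 9 = 7, A[0][1] + B[1][0] = 6 + 1 = 7) = 7 (attained at k = 0)
  C[0][1] = min over k of (A[0][0] + B[0][1] = -2 + 8 = 6, A[0][1] + B[1][1] = 6 + -5 = 1) = 1 (attained at k = 1)
  C[1][0] = min over k of (A[1][0] + B[0][0] = 4 + 9 = 13, A[1][1] + B[1][0] = 2 + 1 = 3) = 3 (attained at k = 1)
  C[1][1] = min over k of (A[1][0] + B[0][1] = 4 + 8 = 12, A[1][1] + B[1][1] = 2 + -5 = -3) = -3 (attained at k = 1)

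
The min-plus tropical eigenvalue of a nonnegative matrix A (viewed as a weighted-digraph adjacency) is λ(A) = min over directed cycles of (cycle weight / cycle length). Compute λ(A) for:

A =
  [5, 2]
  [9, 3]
λ(A) = 3

Enumerate directed cycles and compute their means (weight / length). Sample:
  cycle 0 → 0: weight = 5, length = 1, mean = 5/1 ≈ 5.000
  cycle 1 → 1: weight = 3, length = 1, mean = 3/1 ≈ 3.000
  cycle 0 → 1 → 0: weight = 11, length = 2, mean = 11/2 ≈ 5.500
  cycle 1 → 0 → 1: weight = 11, length = 2, mean = 11/2 ≈ 5.500
Minimum mean = 3.000, attained e.g. along the cycle 1 → 1 with weight 3 and length 1. So λ(A) = 3/1 = 3.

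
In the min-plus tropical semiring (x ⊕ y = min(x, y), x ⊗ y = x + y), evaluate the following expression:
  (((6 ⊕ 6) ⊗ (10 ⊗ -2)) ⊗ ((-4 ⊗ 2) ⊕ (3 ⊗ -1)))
(((6 ⊕ 6) ⊗ (10 ⊗ -2)) ⊗ ((-4 ⊗ 2) ⊕ (3 ⊗ -1))) = 12

Expand innermost to outermost. Recall ⊕ takes the minimum of its arguments and ⊗ takes their sum. Working out the expression (((6 ⊕ 6) ⊗ (10 ⊗ -2)) ⊗ ((-4 ⊗ 2) ⊕ (3 ⊗ -1))) gives 12.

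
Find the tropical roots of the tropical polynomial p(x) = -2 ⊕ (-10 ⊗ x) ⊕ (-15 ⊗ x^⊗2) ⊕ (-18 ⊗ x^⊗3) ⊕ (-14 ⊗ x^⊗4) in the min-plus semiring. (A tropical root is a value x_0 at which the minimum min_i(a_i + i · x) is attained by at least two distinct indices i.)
Roots: {-4, 3, 5, 8}

Each tropical root is a break point of the lower envelope of the lines y = a_i + i · x (there are 5 lines, with slopes 0, 1, ..., 4). Only the lines that attain the minimum somewhere contribute to roots; other lines are dominated. Here the surviving (envelope) indices are i = 4, i = 3, i = 2, i = 1, i = 0.
Intersections between consecutive envelope lines give the roots: for adjacent envelope indices i < j the intersection is x = (a_i − a_j) / (j − i). Reading off the sorted break points: {-4, 3, 5, 8}.
Verification: at each break x_0, at least two indices attain the minimum of min_i(a_i + i · x_0).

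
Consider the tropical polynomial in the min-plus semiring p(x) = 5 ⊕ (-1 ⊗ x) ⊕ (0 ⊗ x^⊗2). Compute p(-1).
p(-1) = -2

A tropical monomial a ⊗ x^⊗i evaluates to a + i · x. Evaluating each term at x = -1:
  Term 0 contributes 5 + 0 · -1 = 5
  Term 1 contributes -1 + 1 · -1 = -2
  Term 2 contributes 0 + 2 · -1 = -2
p(-1) = ⊕ of these = min[5, -2, -2] = -2.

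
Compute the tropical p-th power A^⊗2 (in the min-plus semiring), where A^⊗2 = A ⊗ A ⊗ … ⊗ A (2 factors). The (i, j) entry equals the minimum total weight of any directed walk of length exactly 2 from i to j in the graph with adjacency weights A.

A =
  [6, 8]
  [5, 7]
A^⊗2 =
  [12, 14]
  [11, 13]

Each entry (A^⊗2)_ij equals the minimum over all length-2 walks i = v_0 → v_1 → … → v_2 = j of Σ_t A[v_t][v_{t+1}]. For example, for (i, j) = (0, 1) we minimise over 2 possible intermediate vertex sequences; the minimum is 14, attained along the walk 0 → 0 → 1.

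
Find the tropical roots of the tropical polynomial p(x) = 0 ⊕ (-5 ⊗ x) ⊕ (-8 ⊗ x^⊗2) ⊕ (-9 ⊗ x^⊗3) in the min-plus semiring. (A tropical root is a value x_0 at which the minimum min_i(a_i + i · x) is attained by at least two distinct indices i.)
Roots: {1, 3, 5}

Each tropical root is a break point of the lower envelope of the lines y = a_i + i · x (there are 4 lines, with slopes 0, 1, ..., 3). Only the lines that attain the minimum somewhere contribute to roots; other lines are dominated. Here the surviving (envelope) indices are i = 3, i = 2, i = 1, i = 0.
Intersections between consecutive envelope lines give the roots: for adjacent envelope indices i < j the intersection is x = (a_i − a_j) / (j − i). Reading off the sorted break points: {1, 3, 5}.
Verification: at each break x_0, at least two indices attain the minimum of min_i(a_i + i · x_0).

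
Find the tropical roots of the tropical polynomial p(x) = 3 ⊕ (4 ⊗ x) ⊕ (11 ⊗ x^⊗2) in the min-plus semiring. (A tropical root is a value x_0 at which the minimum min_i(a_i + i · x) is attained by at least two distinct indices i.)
Roots: {-7, -1}

Each tropical root is a break point of the lower envelope of the lines y = a_i + i · x (there are 3 lines, with slopes 0, 1, ..., 2). Only the lines that attain the minimum somewhere contribute to roots; other lines are dominated. Here the surviving (envelope) indices are i = 2, i = 1, i = 0.
Intersections between consecutive envelope lines give the roots: for adjacent envelope indices i < j the intersection is x = (a_i − a_j) / (j − i). Reading off the sorted break points: {-7, -1}.
Verification: at each break x_0, at least two indices attain the minimum of min_i(a_i + i · x_0).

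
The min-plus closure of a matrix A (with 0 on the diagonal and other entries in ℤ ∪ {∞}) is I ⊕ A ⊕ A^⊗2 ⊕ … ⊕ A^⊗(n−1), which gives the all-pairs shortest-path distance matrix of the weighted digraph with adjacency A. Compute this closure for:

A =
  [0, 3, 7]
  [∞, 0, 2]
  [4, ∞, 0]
Closure =
  [0, 3, 5]
  [6, 0, 2]
  [4, 7, 0]

This is the Floyd-Warshall all-pairs shortest-path computation. For each intermediate vertex k = 0, 1, …, 2, update dist[i][j] ← min(dist[i][j], dist[i][k] + dist[k][j]). The final matrix gives, for each (i, j), the minimum total weight of any directed path from i to j (possibly empty when i = j).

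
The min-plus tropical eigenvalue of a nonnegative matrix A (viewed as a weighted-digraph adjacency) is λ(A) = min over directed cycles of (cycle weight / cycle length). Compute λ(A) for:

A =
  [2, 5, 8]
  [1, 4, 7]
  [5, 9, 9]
λ(A) = 2

Enumerate directed cycles and compute their means (weight / length). Sample:
  cycle 0 → 0: weight = 2, length = 1, mean = 2/1 ≈ 2.000
  cycle 1 → 1: weight = 4, length = 1, mean = 4/1 ≈ 4.000
  cycle 2 → 2: weight = 9, length = 1, mean = 9/1 ≈ 9.000
  cycle 0 → 1 → 0: weight = 6, length = 2, mean = 6/2 ≈ 3.000
  cycle 0 → 2 → 0: weight = 13, length = 2, mean = 13/2 ≈ 6.500
  cycle 1 → 0 → 1: weight = 6, length = 2, mean = 6/2 ≈ 3.000
Minimum mean = 2.000, attained e.g. along the cycle 0 → 0 with weight 2 and length 1. So λ(A) = 2/1 = 2.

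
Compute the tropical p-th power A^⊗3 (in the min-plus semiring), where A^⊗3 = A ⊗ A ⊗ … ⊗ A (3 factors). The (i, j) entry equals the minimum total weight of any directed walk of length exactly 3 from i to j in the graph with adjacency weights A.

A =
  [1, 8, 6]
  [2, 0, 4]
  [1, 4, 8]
A^⊗3 =
  [3, 8, 8]
  [2, 0, 4]
  [3, 4, 8]

Each entry (A^⊗3)_ij equals the minimum over all length-3 walks i = v_0 → v_1 → … → v_3 = j of Σ_t A[v_t][v_{t+1}]. For example, for (i, j) = (0, 2) we minimise over 9 possible intermediate vertex sequences; the minimum is 8, attained along the walk 0 → 0 → 0 → 2.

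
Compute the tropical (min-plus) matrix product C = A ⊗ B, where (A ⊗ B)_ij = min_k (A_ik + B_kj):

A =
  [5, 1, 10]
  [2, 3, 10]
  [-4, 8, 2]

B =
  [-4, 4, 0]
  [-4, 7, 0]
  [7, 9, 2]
A ⊗ B =
  [-3, 8, 1]
  [-2, 6, 2]
  [-8, 0, -4]

Apply the min-plus product entry-by-entry:
  C[0][0] = min over k of (A[0][0] + B[0][0] = 5 + -4 = 1, A[0][1] + B[1][0] = 1 + -4 = -3, A[0][2] + B[2][0] = 10 + 7 = 17) = -3 (attained at k = 1)
  C[0][1] = min over k of (A[0][0] + B[0][1] = 5 + 4 = 9, A[0][1] + B[1][1] = 1 + 7 = 8, A[0][2] + B[2][1] = 10 + 9 = 19) = 8 (attained at k = 1)
  C[0][2] = min over k of (A[0][0] + B[0][2] = 5 + 0 = 5, A[0][1] + B[1][2] = 1 + 0 = 1, A[0][2] + B[2][2] = 10 + 2 = 12) = 1 (attained at k = 1)
  C[1][0] = min over k of (A[1][0] + B[0][0] = 2 + -4 = -2, A[1][1] + B[1][0] = 3 + -4 = -1, A[1][2] + B[2][0] = 10 + 7 = 17) = -2 (attained at k = 0)
  C[1][1] = min over k of (A[1][0] + B[0][1] = 2 + 4 = 6, A[1][1] + B[1][1] = 3 + 7 = 10, A[1][2] + B[2][1] = 10 + 9 = 19) = 6 (attained at k = 0)
  C[1][2] = min over k of (A[1][0] + B[0][2] = 2 + 0 = 2, A[1][1] + B[1][2] = 3 + 0 = 3, A[1][2] + B[2][2] = 10 + 2 = 12) = 2 (attained at k = 0)
  C[2][0] = min over k of (A[2][0] + B[0][0] = -4 + -4 = -8, A[2][1] + B[1][0] = 8 + -4 = 4, A[2][2] + B[2][0] = 2 + 7 = 9) = -8 (attained at k = 0)
  C[2][1] = min over k of (A[2][0] + B[0][1] = -4 + 4 = 0, A[2][1] + B[1][1] = 8 + 7 = 15, A[2][2] + B[2][1] = 2 + 9 = 11) = 0 (attained at k = 0)
  C[2][2] = min over k of (A[2][0] + B[0][2] = -4 + 0 = -4, A[2][1] + B[1][2] = 8 + 0 = 8, A[2][2] + B[2][2] = 2 + 2 = 4) = -4 (attained at k = 0)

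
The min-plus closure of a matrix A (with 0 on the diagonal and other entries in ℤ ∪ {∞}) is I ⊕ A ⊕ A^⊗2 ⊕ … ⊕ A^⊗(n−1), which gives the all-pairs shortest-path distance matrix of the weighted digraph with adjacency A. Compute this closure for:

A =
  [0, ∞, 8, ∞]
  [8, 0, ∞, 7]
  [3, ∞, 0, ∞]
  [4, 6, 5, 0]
Closure =
  [0, ∞, 8, ∞]
  [8, 0, 12, 7]
  [3, ∞, 0, ∞]
  [4, 6, 5, 0]

This is the Floyd-Warshall all-pairs shortest-path computation. For each intermediate vertex k = 0, 1, …, 3, update dist[i][j] ← min(dist[i][j], dist[i][k] + dist[k][j]). The final matrix gives, for each (i, j), the minimum total weight of any directed path from i to j (possibly empty when i = j).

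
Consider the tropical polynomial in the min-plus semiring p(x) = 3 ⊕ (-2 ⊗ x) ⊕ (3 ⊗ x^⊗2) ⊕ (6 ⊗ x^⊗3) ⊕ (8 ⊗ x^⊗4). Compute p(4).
p(4) = 2

A tropical monomial a ⊗ x^⊗i evaluates to a + i · x. Evaluating each term at x = 4:
  Term 0 contributes 3 + 0 · 4 = 3
  Term 1 contributes -2 + 1 · 4 = 2
  Term 2 contributes 3 + 2 · 4 = 11
  Term 3 contributes 6 + 3 · 4 = 18
  Term 4 contributes 8 + 4 · 4 = 24
p(4) = ⊕ of these = min[3, 2, 11, 18, 24] = 2.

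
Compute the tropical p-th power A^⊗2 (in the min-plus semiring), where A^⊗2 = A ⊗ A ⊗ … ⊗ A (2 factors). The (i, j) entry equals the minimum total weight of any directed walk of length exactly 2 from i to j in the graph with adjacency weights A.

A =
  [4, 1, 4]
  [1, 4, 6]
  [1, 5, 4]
A^⊗2 =
  [2, 5, 7]
  [5, 2, 5]
  [5, 2, 5]

Each entry (A^⊗2)_ij equals the minimum over all length-2 walks i = v_0 → v_1 → … → v_2 = j of Σ_t A[v_t][v_{t+1}]. For example, for (i, j) = (0, 2) we minimise over 3 possible intermediate vertex sequences; the minimum is 7, attained along the walk 0 → 1 → 2.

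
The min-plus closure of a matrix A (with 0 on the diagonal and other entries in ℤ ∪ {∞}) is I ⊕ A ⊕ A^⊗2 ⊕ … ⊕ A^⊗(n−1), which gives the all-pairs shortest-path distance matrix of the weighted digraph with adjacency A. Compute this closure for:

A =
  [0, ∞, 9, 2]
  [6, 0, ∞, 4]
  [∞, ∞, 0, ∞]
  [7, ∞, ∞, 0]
Closure =
  [0, ∞, 9, 2]
  [6, 0, 15, 4]
  [∞, ∞, 0, ∞]
  [7, ∞, 16, 0]

This is the Floyd-Warshall all-pairs shortest-path computation. For each intermediate vertex k = 0, 1, …, 3, update dist[i][j] ← min(dist[i][j], dist[i][k] + dist[k][j]). The final matrix gives, for each (i, j), the minimum total weight of any directed path from i to j (possibly empty when i = j).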